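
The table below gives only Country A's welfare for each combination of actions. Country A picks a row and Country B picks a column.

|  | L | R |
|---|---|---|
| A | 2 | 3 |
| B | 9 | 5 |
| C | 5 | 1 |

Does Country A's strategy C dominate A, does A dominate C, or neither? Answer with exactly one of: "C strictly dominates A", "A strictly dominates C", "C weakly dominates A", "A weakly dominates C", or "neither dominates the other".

Compare C to A across each opponent action: L: 5>2, R: 1<3.
C does better at L but worse at R; neither strategy dominates the other.

neither dominates the other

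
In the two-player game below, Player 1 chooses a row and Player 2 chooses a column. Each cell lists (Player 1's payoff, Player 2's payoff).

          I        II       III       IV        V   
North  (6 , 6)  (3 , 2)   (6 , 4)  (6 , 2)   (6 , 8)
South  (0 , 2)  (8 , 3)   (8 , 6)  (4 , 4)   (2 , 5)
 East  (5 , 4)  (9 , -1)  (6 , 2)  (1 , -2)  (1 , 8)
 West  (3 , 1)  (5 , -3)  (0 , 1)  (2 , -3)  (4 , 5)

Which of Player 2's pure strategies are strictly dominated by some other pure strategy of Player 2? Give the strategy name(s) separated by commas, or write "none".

I: dominated, since V does at least as well everywhere (North: 8>6, South: 5>2, East: 8>4, West: 5>1).
III strictly dominates II — North: 4>2, South: 6>3, East: 2>-1, West: 1>-3.
III: no other strategy beats it everywhere (I at South (6>2); II at North (4>2); IV at North (4>2); V at South (6>5)).
IV: dominated, since III does at least as well everywhere (North: 4>2, South: 6>4, East: 2>-2, West: 1>-3).
Nothing dominates V: I at North (8>6); II at North (8>2); III at North (8>4); IV at North (8>2).

I, II, IV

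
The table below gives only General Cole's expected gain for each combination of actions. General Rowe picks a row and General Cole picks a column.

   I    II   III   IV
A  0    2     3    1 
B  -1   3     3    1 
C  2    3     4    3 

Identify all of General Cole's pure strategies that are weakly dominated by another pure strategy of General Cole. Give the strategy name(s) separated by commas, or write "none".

I, II, IV

I: dominated, since II does at least as well everywhere (A: 2>0, B: 3>-1, C: 3>2).
II is weakly dominated by III (A: 3>2, B: 3=3, C: 4>3).
III: no other strategy beats it everywhere (I at A (3>0); II at A (3>2); IV at A (3>1)).
II weakly dominates IV — A: 2>1, B: 3>1, C: 3=3.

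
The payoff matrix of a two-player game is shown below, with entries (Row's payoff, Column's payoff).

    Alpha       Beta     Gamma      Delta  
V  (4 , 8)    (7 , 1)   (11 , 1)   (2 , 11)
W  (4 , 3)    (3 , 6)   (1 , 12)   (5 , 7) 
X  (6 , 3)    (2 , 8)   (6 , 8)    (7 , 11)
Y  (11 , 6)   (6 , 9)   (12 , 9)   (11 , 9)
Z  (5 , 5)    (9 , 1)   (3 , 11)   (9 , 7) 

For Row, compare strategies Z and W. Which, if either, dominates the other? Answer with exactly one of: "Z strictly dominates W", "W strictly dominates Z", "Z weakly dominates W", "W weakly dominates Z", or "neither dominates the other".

Z strictly dominates W

Z's payoffs vs W's, by Column's action — Alpha: 5>4, Beta: 9>3, Gamma: 3>1, Delta: 9>5.
Z gives a strictly higher payoff against every action of Column, so Z strictly dominates W.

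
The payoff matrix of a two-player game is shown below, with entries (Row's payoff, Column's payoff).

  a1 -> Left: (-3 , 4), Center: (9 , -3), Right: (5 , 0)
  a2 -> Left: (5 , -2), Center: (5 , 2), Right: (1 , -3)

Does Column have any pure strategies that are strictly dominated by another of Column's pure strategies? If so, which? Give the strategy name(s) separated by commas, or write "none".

Nothing dominates Left: Center at a1 (4>-3); Right at a1 (4>0).
Nothing dominates Center: Left at a2 (2>-2); Right at a2 (2>-3).
Left strictly dominates Right — a1: 4>0, a2: -2>-3.

Right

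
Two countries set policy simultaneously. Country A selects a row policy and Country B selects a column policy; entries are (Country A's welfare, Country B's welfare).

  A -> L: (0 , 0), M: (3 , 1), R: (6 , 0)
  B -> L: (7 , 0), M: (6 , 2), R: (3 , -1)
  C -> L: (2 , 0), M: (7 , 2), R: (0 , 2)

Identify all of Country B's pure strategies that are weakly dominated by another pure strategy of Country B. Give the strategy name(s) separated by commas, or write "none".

L, R

L: dominated, since M does at least as well everywhere (A: 1>0, B: 2>0, C: 2>0).
M: no other strategy beats it everywhere (L at A (1>0); R at A (1>0)).
R: dominated, since M does at least as well everywhere (A: 1>0, B: 2>-1, C: 2=2).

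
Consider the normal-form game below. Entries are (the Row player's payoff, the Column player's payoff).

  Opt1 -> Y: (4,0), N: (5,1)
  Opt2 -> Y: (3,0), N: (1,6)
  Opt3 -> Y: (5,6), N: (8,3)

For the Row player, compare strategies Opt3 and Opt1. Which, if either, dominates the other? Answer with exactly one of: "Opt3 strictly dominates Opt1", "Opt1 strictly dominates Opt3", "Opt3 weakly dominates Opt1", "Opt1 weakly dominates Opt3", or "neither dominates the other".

Opt3 strictly dominates Opt1

Compare Opt3 to Opt1 across each choice by the Column player: Y: 5>4, N: 8>5.
Every comparison favours Opt3, so Opt3 strictly dominates Opt1.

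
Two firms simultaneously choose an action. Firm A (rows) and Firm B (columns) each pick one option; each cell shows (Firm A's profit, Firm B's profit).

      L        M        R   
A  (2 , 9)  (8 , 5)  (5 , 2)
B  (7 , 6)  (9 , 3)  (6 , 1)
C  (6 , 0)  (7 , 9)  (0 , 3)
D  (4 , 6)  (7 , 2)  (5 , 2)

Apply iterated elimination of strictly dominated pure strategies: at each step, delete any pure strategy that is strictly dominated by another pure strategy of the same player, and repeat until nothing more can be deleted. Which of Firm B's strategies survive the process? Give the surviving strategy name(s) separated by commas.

Firm A's strategy A is strictly dominated by B (L: 7>2, M: 9>8, R: 6>5) and is removed.
Row C is eliminated: B beats it against every remaining column (L: 7>6, M: 9>7, R: 6>0).
Row D is eliminated: B beats it against every remaining column (L: 7>4, M: 9>7, R: 6>5).
Firm B's strategy M is strictly dominated by L (B: 6>3) and is removed.
Firm B's strategy R is strictly dominated by L (B: 6>1) and is removed.
Among the remaining strategies, none is strictly dominated by another pure strategy of the same player, so the elimination stops.
Surviving strategies — Firm A: {B}; Firm B: {L}.

L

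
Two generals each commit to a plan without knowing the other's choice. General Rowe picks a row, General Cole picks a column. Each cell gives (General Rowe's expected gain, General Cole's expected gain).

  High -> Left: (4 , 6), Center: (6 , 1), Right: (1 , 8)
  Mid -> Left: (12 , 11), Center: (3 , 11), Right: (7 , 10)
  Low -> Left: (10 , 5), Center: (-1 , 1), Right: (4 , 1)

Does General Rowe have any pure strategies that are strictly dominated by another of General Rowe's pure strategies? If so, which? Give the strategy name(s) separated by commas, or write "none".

Low

High: no other strategy beats it everywhere (Mid at Center (6>3); Low at Center (6>-1)).
Mid is not dominated — it holds its own against High at Left (12>4); Low at Left (12>10).
Low: dominated, since Mid does at least as well everywhere (Left: 12>10, Center: 3>-1, Right: 7>4).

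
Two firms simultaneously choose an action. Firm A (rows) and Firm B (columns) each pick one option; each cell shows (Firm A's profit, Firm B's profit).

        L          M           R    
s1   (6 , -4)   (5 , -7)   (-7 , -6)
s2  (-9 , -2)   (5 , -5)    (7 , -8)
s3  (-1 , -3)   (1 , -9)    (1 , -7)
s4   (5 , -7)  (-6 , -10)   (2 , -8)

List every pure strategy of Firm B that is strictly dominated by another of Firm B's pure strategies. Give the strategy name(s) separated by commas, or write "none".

M, R

Nothing dominates L: M at s1 (-4>-7); R at s1 (-4>-6).
M is strictly dominated by L (s1: -4>-7, s2: -2>-5, s3: -3>-9, s4: -7>-10).
L strictly dominates R — s1: -4>-6, s2: -2>-8, s3: -3>-7, s4: -7>-8.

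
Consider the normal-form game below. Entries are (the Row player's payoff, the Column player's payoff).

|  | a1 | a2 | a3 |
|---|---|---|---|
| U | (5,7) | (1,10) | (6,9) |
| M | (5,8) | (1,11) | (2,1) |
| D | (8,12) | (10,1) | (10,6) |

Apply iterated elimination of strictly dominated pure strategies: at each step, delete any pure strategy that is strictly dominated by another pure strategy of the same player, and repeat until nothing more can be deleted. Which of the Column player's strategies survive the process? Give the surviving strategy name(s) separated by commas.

a1

Row U is eliminated: D beats it against every remaining column (a1: 8>5, a2: 10>1, a3: 10>6).
Row M is eliminated: D beats it against every remaining column (a1: 8>5, a2: 10>1, a3: 10>2).
For the Column player, a1 strictly dominates a2 on the remaining rows (D: 12>1); eliminate a2.
The Column player's strategy a3 is strictly dominated by a1 (D: 12>6) and is removed.
Among the remaining strategies, none is strictly dominated by another pure strategy of the same player, so the elimination stops.
Surviving strategies — the Row player: {D}; the Column player: {a1}.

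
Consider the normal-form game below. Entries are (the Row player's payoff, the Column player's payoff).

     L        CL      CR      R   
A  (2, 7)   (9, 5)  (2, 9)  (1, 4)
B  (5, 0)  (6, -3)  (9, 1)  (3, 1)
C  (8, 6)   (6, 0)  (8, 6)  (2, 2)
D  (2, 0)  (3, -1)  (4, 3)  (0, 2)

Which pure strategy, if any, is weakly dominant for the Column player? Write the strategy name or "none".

CR

CR vs L: A: 9>7, B: 1>0, C: 6=6, D: 3>0.
CR vs CL: A: 9>5, B: 1>-3, C: 6>0, D: 3>-1.
CR vs R: A: 9>4, B: 1=1, C: 6>2, D: 3>2.
CR is at least as good as every other strategy against every opponent action, so it is weakly dominant.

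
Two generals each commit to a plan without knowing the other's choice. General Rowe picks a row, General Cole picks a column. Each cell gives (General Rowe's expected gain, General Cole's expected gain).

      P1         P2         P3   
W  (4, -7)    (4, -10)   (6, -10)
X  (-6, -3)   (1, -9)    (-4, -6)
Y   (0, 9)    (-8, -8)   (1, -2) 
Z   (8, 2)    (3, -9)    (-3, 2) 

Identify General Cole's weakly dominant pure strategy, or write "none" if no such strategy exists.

P1

P1 vs P2: W: -7>-10, X: -3>-9, Y: 9>-8, Z: 2>-9.
P1 vs P3: W: -7>-10, X: -3>-6, Y: 9>-2, Z: 2=2.
P1 is at least as good as every other strategy against every opponent action, so it is weakly dominant.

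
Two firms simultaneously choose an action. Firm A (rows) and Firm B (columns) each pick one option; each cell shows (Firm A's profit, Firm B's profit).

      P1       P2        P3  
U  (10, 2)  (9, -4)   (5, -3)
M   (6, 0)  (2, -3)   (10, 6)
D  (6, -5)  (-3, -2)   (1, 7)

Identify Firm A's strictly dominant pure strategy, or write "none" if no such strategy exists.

U fails to dominate M at P3 (5<10).
M fails to dominate U at P1 (6<10).
D fails to dominate U at P1 (6<10).
No single strategy dominates all the others.

none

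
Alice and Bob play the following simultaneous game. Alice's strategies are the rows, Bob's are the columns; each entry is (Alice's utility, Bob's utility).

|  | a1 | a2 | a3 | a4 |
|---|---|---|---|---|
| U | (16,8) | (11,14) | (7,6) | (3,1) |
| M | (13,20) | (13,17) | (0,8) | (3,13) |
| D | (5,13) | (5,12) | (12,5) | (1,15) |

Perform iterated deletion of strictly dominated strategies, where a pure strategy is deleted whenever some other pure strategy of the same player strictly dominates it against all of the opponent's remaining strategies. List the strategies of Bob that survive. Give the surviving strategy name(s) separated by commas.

Column a3 is eliminated: a1 beats it against every remaining row (U: 8>6, M: 20>8, D: 13>5).
For Alice, U strictly dominates D on the remaining columns (a1: 16>5, a2: 11>5, a4: 3>1); eliminate D.
Column a4 is eliminated: a1 beats it against every remaining row (U: 8>1, M: 20>13).
Among the remaining strategies, none is strictly dominated by another pure strategy of the same player, so the elimination stops.
Surviving strategies — Alice: {U, M}; Bob: {a1, a2}.

a1, a2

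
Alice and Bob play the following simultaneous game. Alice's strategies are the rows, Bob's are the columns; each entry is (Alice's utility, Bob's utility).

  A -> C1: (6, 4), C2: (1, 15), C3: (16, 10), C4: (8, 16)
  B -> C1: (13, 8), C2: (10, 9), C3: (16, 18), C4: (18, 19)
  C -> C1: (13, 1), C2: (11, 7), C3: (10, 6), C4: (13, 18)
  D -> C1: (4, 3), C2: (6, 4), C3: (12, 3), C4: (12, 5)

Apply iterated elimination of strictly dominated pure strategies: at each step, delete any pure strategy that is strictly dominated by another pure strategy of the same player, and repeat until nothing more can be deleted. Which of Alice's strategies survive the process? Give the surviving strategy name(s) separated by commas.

B

Row D is eliminated: B beats it against every remaining column (C1: 13>4, C2: 10>6, C3: 16>12, C4: 18>12).
For Bob, C2 strictly dominates C1 on the remaining rows (A: 15>4, B: 9>8, C: 7>1); eliminate C1.
Column C2 is eliminated: C4 beats it against every remaining row (A: 16>15, B: 19>9, C: 18>7).
Alice's strategy C is strictly dominated by B (C3: 16>10, C4: 18>13) and is removed.
Bob's strategy C3 is strictly dominated by C4 (A: 16>10, B: 19>18) and is removed.
For Alice, B strictly dominates A on the remaining columns (C4: 18>8); eliminate A.
Among the remaining strategies, none is strictly dominated by another pure strategy of the same player, so the elimination stops.
Surviving strategies — Alice: {B}; Bob: {C4}.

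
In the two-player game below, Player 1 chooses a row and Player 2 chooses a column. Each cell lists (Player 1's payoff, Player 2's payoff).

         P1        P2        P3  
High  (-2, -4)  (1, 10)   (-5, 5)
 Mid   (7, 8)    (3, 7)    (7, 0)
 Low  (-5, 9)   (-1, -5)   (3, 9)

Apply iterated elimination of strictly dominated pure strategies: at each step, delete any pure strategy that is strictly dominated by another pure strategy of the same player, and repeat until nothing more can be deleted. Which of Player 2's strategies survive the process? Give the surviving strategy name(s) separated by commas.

Row High is eliminated: Mid beats it against every remaining column (P1: 7>-2, P2: 3>1, P3: 7>-5).
For Player 1, Mid strictly dominates Low on the remaining columns (P1: 7>-5, P2: 3>-1, P3: 7>3); eliminate Low.
For Player 2, P1 strictly dominates P2 on the remaining rows (Mid: 8>7); eliminate P2.
For Player 2, P1 strictly dominates P3 on the remaining rows (Mid: 8>0); eliminate P3.
Among the remaining strategies, none is strictly dominated by another pure strategy of the same player, so the elimination stops.
Surviving strategies — Player 1: {Mid}; Player 2: {P1}.

P1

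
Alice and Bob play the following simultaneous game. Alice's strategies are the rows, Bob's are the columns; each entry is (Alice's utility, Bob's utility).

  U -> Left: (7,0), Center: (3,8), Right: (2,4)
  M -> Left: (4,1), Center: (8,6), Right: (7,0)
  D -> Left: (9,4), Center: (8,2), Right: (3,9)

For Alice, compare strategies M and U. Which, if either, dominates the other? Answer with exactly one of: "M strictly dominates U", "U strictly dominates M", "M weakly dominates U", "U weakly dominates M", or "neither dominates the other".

Compare M to U across every action of Bob: Left: 4<7, Center: 8>3, Right: 7>2.
M does better at Center, Right but worse at Left; neither strategy dominates the other.

neither dominates the other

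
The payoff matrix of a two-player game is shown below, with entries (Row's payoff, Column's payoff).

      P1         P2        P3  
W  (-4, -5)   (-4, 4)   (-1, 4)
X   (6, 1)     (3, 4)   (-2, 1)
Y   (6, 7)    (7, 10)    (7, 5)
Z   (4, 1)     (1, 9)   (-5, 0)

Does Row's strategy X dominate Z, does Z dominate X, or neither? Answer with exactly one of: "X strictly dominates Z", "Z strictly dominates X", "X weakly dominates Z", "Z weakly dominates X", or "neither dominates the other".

Compare X to Z across each choice by Column: P1: 6>4, P2: 3>1, P3: -2>-5.
Every comparison favours X, so X strictly dominates Z.

X strictly dominates Z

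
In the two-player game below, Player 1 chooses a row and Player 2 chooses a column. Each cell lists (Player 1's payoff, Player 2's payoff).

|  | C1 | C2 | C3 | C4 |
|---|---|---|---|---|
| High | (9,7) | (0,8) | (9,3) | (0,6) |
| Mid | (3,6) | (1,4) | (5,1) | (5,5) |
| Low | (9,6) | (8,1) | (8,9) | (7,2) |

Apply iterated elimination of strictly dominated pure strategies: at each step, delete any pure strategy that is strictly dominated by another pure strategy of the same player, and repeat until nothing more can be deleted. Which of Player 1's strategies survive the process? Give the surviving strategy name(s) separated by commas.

For Player 1, Low strictly dominates Mid on the remaining columns (C1: 9>3, C2: 8>1, C3: 8>5, C4: 7>5); eliminate Mid.
For Player 2, C1 strictly dominates C4 on the remaining rows (High: 7>6, Low: 6>2); eliminate C4.
Among the remaining strategies, none is strictly dominated by another pure strategy of the same player, so the elimination stops.
Surviving strategies — Player 1: {High, Low}; Player 2: {C1, C2, C3}.

High, Low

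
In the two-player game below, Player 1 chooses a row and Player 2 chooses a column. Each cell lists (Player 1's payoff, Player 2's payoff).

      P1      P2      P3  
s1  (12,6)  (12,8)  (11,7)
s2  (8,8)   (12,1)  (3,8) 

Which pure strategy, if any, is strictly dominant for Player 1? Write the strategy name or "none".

s1 fails to dominate s2 at P2 (12=12).
s2 fails to dominate s1 at P1 (8<12).
No single strategy dominates all the others.

none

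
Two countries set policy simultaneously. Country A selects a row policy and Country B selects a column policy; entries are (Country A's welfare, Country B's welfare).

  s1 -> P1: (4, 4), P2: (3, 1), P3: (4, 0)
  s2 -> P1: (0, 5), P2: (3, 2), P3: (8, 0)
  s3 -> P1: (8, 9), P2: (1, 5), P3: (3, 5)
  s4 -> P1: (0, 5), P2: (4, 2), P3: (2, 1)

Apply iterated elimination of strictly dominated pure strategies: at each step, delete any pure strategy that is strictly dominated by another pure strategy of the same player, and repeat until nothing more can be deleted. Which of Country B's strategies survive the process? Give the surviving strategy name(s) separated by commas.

For Country B, P1 strictly dominates P2 on the remaining rows (s1: 4>1, s2: 5>2, s3: 9>5, s4: 5>2); eliminate P2.
Row s4 is eliminated: s1 beats it against every remaining column (P1: 4>0, P3: 4>2).
Column P3 is eliminated: P1 beats it against every remaining row (s1: 4>0, s2: 5>0, s3: 9>5).
Row s1 is eliminated: s3 beats it against every remaining column (P1: 8>4).
Row s2 is eliminated: s3 beats it against every remaining column (P1: 8>0).
Among the remaining strategies, none is strictly dominated by another pure strategy of the same player, so the elimination stops.
Surviving strategies — Country A: {s3}; Country B: {P1}.

P1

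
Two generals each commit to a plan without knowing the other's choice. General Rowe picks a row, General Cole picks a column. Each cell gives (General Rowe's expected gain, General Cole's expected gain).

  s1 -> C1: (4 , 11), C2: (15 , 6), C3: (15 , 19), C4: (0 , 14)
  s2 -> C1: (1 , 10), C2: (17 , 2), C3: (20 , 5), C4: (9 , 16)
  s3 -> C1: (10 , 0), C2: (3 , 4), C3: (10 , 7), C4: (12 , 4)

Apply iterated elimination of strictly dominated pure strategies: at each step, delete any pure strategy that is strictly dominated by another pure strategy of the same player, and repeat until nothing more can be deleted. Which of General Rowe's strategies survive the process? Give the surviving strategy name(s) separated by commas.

Column C1 is eliminated: C4 beats it against every remaining row (s1: 14>11, s2: 16>10, s3: 4>0).
Row s1 is eliminated: s2 beats it against every remaining column (C2: 17>15, C3: 20>15, C4: 9>0).
Column C2 is eliminated: C3 beats it against every remaining row (s2: 5>2, s3: 7>4).
Among the remaining strategies, none is strictly dominated by another pure strategy of the same player, so the elimination stops.
Surviving strategies — General Rowe: {s2, s3}; General Cole: {C3, C4}.

s2, s3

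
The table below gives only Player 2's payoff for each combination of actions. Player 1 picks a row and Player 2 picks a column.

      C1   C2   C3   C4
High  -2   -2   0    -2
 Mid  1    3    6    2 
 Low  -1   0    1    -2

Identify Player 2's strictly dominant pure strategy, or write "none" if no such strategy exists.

C3

C3 vs C1: High: 0>-2, Mid: 6>1, Low: 1>-1.
C3 vs C2: High: 0>-2, Mid: 6>3, Low: 1>0.
C3 vs C4: High: 0>-2, Mid: 6>2, Low: 1>-2.
C3 strictly beats every other strategy against every opponent action, so it is strictly dominant.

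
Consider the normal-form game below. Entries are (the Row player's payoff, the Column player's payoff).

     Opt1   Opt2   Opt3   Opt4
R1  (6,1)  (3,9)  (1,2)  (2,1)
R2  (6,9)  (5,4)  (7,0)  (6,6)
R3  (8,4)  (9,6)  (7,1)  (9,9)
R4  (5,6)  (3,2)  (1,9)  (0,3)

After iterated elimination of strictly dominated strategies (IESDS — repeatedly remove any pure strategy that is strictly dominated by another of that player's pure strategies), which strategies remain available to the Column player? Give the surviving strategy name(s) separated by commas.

The Row player's strategy R1 is strictly dominated by R3 (Opt1: 8>6, Opt2: 9>3, Opt3: 7>1, Opt4: 9>2) and is removed.
For the Row player, R2 strictly dominates R4 on the remaining columns (Opt1: 6>5, Opt2: 5>3, Opt3: 7>1, Opt4: 6>0); eliminate R4.
For the Column player, Opt4 strictly dominates Opt2 on the remaining rows (R2: 6>4, R3: 9>6); eliminate Opt2.
The Column player's strategy Opt3 is strictly dominated by Opt1 (R2: 9>0, R3: 4>1) and is removed.
Row R2 is eliminated: R3 beats it against every remaining column (Opt1: 8>6, Opt4: 9>6).
For the Column player, Opt4 strictly dominates Opt1 on the remaining rows (R3: 9>4); eliminate Opt1.
Among the remaining strategies, none is strictly dominated by another pure strategy of the same player, so the elimination stops.
Surviving strategies — the Row player: {R3}; the Column player: {Opt4}.

Opt4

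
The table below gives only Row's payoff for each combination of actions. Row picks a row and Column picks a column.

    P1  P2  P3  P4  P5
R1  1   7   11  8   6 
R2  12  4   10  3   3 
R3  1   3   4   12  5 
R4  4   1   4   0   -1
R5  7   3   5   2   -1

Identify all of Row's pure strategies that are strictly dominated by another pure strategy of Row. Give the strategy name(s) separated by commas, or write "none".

R4, R5

Nothing dominates R1: R2 at P2 (7>4); R3 at P1 (1=1); R4 at P2 (7>1); R5 at P2 (7>3).
R2 is not dominated — it holds its own against R1 at P1 (12>1); R3 at P1 (12>1); R4 at P1 (12>4); R5 at P1 (12>7).
R3: no other strategy beats it everywhere (R1 at P1 (1=1); R2 at P4 (12>3); R4 at P2 (3>1); R5 at P2 (3=3)).
R4: dominated, since R2 does at least as well everywhere (P1: 12>4, P2: 4>1, P3: 10>4, P4: 3>0, P5: 3>-1).
R5: dominated, since R2 does at least as well everywhere (P1: 12>7, P2: 4>3, P3: 10>5, P4: 3>2, P5: 3>-1).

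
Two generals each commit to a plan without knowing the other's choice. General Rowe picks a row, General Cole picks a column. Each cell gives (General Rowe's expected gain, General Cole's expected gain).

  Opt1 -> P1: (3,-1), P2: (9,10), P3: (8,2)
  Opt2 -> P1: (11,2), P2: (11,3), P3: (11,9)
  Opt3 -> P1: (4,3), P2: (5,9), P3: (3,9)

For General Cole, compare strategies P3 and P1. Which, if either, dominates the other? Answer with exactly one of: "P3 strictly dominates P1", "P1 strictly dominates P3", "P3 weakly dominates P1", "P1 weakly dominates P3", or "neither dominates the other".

Compare P3 to P1 across every action of General Rowe: Opt1: 2>-1, Opt2: 9>2, Opt3: 9>3.
Every comparison favours P3, so P3 strictly dominates P1.

P3 strictly dominates P1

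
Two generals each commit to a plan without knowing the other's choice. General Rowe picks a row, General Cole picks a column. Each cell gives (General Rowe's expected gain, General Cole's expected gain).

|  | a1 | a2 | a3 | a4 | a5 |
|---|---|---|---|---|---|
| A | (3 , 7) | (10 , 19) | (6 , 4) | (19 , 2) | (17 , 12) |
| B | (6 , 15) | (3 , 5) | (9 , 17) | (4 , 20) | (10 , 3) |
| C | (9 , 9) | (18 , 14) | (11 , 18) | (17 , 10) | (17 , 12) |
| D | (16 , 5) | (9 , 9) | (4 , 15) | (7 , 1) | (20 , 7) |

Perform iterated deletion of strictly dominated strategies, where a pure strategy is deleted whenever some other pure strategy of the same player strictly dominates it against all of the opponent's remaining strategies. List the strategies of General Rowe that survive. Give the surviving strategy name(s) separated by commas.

C

For General Rowe, C strictly dominates B on the remaining columns (a1: 9>6, a2: 18>3, a3: 11>9, a4: 17>4, a5: 17>10); eliminate B.
Column a1 is eliminated: a2 beats it against every remaining row (A: 19>7, C: 14>9, D: 9>5).
General Cole's strategy a4 is strictly dominated by a2 (A: 19>2, C: 14>10, D: 9>1) and is removed.
For General Cole, a2 strictly dominates a5 on the remaining rows (A: 19>12, C: 14>12, D: 9>7); eliminate a5.
General Rowe's strategy A is strictly dominated by C (a2: 18>10, a3: 11>6) and is removed.
For General Rowe, C strictly dominates D on the remaining columns (a2: 18>9, a3: 11>4); eliminate D.
General Cole's strategy a2 is strictly dominated by a3 (C: 18>14) and is removed.
Among the remaining strategies, none is strictly dominated by another pure strategy of the same player, so the elimination stops.
Surviving strategies — General Rowe: {C}; General Cole: {a3}.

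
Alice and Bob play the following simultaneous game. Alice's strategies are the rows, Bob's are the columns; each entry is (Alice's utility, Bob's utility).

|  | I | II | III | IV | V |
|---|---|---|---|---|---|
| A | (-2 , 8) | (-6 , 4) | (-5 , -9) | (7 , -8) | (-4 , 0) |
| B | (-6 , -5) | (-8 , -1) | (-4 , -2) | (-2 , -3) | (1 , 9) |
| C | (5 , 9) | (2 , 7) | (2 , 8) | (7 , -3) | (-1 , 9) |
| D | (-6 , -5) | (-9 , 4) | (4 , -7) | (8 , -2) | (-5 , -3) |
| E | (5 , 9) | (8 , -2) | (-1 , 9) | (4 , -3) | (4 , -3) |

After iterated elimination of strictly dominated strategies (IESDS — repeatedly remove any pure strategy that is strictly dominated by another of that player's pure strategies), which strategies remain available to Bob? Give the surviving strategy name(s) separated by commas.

Alice's strategy B is strictly dominated by E (I: 5>-6, II: 8>-8, III: -1>-4, IV: 4>-2, V: 4>1) and is removed.
Column IV is eliminated: II beats it against every remaining row (A: 4>-8, C: 7>-3, D: 4>-2, E: -2>-3).
Alice's strategy A is strictly dominated by C (I: 5>-2, II: 2>-6, III: 2>-5, V: -1>-4) and is removed.
Among the remaining strategies, none is strictly dominated by another pure strategy of the same player, so the elimination stops.
Surviving strategies — Alice: {C, D, E}; Bob: {I, II, III, V}.

I, II, III, V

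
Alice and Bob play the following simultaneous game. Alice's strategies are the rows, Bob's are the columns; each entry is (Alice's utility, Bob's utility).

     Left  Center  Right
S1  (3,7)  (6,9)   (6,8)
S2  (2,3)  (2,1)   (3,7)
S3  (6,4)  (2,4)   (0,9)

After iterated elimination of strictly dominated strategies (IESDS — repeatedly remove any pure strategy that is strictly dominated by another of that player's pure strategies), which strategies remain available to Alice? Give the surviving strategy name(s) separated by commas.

Alice's strategy S2 is strictly dominated by S1 (Left: 3>2, Center: 6>2, Right: 6>3) and is removed.
For Bob, Right strictly dominates Left on the remaining rows (S1: 8>7, S3: 9>4); eliminate Left.
Alice's strategy S3 is strictly dominated by S1 (Center: 6>2, Right: 6>0) and is removed.
Bob's strategy Right is strictly dominated by Center (S1: 9>8) and is removed.
Among the remaining strategies, none is strictly dominated by another pure strategy of the same player, so the elimination stops.
Surviving strategies — Alice: {S1}; Bob: {Center}.

S1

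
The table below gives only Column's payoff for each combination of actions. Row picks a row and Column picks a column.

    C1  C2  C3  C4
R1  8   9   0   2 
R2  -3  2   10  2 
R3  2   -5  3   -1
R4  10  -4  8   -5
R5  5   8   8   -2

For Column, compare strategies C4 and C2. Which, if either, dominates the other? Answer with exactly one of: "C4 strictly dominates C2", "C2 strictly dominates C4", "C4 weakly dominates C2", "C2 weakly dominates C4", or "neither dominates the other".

Compare C4 to C2 across each choice by Row: R1: 2<9, R2: 2=2, R3: -1>-5, R4: -5<-4, R5: -2<8.
C4 does better at R3 but worse at R1, R4, R5; neither strategy dominates the other.

neither dominates the other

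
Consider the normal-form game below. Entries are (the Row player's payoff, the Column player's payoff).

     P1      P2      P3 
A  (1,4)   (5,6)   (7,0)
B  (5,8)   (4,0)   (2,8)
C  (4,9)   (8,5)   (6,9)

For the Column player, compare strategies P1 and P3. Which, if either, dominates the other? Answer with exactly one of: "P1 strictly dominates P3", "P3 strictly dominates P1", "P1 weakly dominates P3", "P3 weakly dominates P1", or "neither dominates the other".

P1's payoffs vs P3's, by the Row player's action — A: 4>0, B: 8=8, C: 9=9.
P1 is at least as good everywhere and strictly better somewhere (tied only at B, C), so P1 weakly but not strictly dominates P3.

P1 weakly dominates P3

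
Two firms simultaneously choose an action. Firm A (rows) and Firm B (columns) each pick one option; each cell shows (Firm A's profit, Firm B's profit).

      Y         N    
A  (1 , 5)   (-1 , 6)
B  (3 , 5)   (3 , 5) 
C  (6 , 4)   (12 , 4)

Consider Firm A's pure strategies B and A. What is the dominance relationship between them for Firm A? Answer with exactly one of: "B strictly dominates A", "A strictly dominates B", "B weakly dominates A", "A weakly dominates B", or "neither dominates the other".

B strictly dominates A

B's payoffs vs A's, by Firm B's action — Y: 3>1, N: 3>-1.
Every comparison favours B, so B strictly dominates A.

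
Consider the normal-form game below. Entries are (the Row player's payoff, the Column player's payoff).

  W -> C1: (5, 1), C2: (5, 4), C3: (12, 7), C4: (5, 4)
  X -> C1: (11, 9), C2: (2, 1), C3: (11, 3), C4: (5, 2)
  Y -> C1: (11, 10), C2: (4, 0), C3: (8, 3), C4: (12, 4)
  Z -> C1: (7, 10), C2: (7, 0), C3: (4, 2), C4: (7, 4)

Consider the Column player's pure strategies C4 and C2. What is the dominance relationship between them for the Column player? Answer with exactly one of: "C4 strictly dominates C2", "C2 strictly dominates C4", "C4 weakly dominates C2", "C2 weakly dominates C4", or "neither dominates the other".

C4 weakly dominates C2

Compare C4 to C2 across each choice by the Row player: W: 4=4, X: 2>1, Y: 4>0, Z: 4>0.
C4 is at least as good everywhere and strictly better somewhere (tied only at W), so C4 weakly but not strictly dominates C2.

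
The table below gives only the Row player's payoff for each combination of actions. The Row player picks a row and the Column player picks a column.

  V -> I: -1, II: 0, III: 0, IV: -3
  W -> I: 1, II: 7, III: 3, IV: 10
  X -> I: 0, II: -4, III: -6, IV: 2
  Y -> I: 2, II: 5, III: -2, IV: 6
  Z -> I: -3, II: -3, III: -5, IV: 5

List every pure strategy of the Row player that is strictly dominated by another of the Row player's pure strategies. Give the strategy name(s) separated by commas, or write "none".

W strictly dominates V — I: 1>-1, II: 7>0, III: 3>0, IV: 10>-3.
W: no other strategy beats it everywhere (V at I (1>-1); X at I (1>0); Y at II (7>5); Z at I (1>-3)).
X: dominated, since W does at least as well everywhere (I: 1>0, II: 7>-4, III: 3>-6, IV: 10>2).
Nothing dominates Y: V at I (2>-1); W at I (2>1); X at I (2>0); Z at I (2>-3).
Z is strictly dominated by W (I: 1>-3, II: 7>-3, III: 3>-5, IV: 10>5).

V, X, Z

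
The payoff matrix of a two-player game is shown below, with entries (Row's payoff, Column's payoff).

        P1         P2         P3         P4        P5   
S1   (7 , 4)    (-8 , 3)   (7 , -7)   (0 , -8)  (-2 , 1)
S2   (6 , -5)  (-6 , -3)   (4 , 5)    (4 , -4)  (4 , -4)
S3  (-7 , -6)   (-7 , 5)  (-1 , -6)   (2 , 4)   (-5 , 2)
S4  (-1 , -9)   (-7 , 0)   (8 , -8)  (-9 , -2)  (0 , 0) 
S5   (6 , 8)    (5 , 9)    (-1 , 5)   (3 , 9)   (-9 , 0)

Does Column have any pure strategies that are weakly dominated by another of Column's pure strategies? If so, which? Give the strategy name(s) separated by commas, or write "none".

P1: no other strategy beats it everywhere (P2 at S1 (4>3); P3 at S1 (4>-7); P4 at S1 (4>-8); P5 at S1 (4>1)).
P2 is not dominated — it holds its own against P1 at S2 (-3>-5); P3 at S1 (3>-7); P4 at S1 (3>-8); P5 at S1 (3>1).
P3: no other strategy beats it everywhere (P1 at S2 (5>-5); P2 at S2 (5>-3); P4 at S1 (-7>-8); P5 at S2 (5>-4)).
P2 weakly dominates P4 — S1: 3>-8, S2: -3>-4, S3: 5>4, S4: 0>-2, S5: 9=9.
P2 weakly dominates P5 — S1: 3>1, S2: -3>-4, S3: 5>2, S4: 0=0, S5: 9>0.

P4, P5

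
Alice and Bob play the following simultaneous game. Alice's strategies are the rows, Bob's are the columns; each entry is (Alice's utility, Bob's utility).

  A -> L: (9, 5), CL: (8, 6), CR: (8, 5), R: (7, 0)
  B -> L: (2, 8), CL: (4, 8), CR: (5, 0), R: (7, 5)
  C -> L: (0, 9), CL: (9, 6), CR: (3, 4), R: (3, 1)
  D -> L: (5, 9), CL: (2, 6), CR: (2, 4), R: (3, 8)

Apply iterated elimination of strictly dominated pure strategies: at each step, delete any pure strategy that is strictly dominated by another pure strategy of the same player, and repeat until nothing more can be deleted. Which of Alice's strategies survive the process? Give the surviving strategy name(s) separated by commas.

A, C

Row D is eliminated: A beats it against every remaining column (L: 9>5, CL: 8>2, CR: 8>2, R: 7>3).
Column CR is eliminated: CL beats it against every remaining row (A: 6>5, B: 8>0, C: 6>4).
For Bob, L strictly dominates R on the remaining rows (A: 5>0, B: 8>5, C: 9>1); eliminate R.
Alice's strategy B is strictly dominated by A (L: 9>2, CL: 8>4) and is removed.
Among the remaining strategies, none is strictly dominated by another pure strategy of the same player, so the elimination stops.
Surviving strategies — Alice: {A, C}; Bob: {L, CL}.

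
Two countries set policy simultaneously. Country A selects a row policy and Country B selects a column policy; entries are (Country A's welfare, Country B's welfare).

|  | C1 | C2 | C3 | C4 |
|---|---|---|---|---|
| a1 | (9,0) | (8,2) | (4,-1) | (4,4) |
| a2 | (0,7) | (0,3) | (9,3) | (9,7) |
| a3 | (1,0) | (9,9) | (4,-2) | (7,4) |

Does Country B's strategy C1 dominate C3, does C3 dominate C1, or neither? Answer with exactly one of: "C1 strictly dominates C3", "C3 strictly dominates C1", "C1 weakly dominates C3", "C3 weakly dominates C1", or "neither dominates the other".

C1's payoffs vs C3's, by Country A's action — a1: 0>-1, a2: 7>3, a3: 0>-2.
Every comparison favours C1, so C1 strictly dominates C3.

C1 strictly dominates C3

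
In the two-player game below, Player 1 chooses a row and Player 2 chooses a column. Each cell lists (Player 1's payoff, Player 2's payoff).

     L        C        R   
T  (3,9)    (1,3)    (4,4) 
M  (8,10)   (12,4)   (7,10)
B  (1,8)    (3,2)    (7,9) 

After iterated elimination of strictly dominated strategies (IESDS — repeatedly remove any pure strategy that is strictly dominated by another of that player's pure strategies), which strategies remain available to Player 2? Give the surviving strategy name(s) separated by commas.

L, R

For Player 1, M strictly dominates T on the remaining columns (L: 8>3, C: 12>1, R: 7>4); eliminate T.
For Player 2, L strictly dominates C on the remaining rows (M: 10>4, B: 8>2); eliminate C.
Among the remaining strategies, none is strictly dominated by another pure strategy of the same player, so the elimination stops.
Surviving strategies — Player 1: {M, B}; Player 2: {L, R}.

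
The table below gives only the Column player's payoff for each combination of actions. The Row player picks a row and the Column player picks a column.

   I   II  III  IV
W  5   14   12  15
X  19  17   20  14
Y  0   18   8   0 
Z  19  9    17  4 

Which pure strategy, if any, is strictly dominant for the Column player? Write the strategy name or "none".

I fails to dominate II at W (5<14).
II fails to dominate I at X (17<19).
III fails to dominate I at Z (17<19).
IV fails to dominate I at X (14<19).
No single strategy dominates all the others.

none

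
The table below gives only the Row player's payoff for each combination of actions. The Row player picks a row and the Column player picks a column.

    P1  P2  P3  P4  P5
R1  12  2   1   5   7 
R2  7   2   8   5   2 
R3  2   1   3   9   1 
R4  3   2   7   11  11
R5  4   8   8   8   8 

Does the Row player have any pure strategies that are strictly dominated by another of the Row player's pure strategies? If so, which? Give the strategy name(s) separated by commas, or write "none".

R1: no other strategy beats it everywhere (R2 at P1 (12>7); R3 at P1 (12>2); R4 at P1 (12>3); R5 at P1 (12>4)).
R2 is not dominated — it holds its own against R1 at P2 (2=2); R3 at P1 (7>2); R4 at P1 (7>3); R5 at P1 (7>4).
R3: dominated, since R4 does at least as well everywhere (P1: 3>2, P2: 2>1, P3: 7>3, P4: 11>9, P5: 11>1).
R4 is not dominated — it holds its own against R1 at P2 (2=2); R2 at P2 (2=2); R3 at P1 (3>2); R5 at P4 (11>8).
R5 is not dominated — it holds its own against R1 at P2 (8>2); R2 at P2 (8>2); R3 at P1 (4>2); R4 at P1 (4>3).

R3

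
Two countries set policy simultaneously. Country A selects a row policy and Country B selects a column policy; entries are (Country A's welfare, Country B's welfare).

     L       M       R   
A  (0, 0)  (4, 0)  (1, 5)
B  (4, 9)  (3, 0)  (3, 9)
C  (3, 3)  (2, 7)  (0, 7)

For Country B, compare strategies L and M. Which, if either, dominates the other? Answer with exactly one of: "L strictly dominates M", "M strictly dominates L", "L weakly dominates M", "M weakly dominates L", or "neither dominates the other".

Compare L to M across each opponent action: A: 0=0, B: 9>0, C: 3<7.
L does better at B but worse at C; neither strategy dominates the other.

neither dominates the other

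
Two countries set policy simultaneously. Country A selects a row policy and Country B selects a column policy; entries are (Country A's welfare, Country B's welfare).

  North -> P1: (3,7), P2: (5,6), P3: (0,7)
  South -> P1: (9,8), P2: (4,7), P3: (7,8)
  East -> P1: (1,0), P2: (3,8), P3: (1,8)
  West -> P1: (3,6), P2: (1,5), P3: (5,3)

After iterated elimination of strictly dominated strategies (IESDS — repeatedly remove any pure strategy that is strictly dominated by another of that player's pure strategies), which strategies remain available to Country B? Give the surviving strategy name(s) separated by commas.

P1, P3

Country A's strategy East is strictly dominated by South (P1: 9>1, P2: 4>3, P3: 7>1) and is removed.
Country A's strategy West is strictly dominated by South (P1: 9>3, P2: 4>1, P3: 7>5) and is removed.
For Country B, P1 strictly dominates P2 on the remaining rows (North: 7>6, South: 8>7); eliminate P2.
For Country A, South strictly dominates North on the remaining columns (P1: 9>3, P3: 7>0); eliminate North.
Among the remaining strategies, none is strictly dominated by another pure strategy of the same player, so the elimination stops.
Surviving strategies — Country A: {South}; Country B: {P1, P3}.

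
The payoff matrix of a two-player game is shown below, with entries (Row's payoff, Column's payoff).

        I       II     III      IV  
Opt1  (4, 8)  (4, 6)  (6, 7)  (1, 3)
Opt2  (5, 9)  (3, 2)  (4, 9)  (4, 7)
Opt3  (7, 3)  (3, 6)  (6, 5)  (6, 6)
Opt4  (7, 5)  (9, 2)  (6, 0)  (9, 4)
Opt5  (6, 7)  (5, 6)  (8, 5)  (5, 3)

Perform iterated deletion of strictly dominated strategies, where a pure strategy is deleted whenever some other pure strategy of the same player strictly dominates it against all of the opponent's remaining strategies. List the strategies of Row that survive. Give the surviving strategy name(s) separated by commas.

Row's strategy Opt1 is strictly dominated by Opt5 (I: 6>4, II: 5>4, III: 8>6, IV: 5>1) and is removed.
Row's strategy Opt2 is strictly dominated by Opt4 (I: 7>5, II: 9>3, III: 6>4, IV: 9>4) and is removed.
Column III is eliminated: II beats it against every remaining row (Opt3: 6>5, Opt4: 2>0, Opt5: 6>5).
For Row, Opt4 strictly dominates Opt5 on the remaining columns (I: 7>6, II: 9>5, IV: 9>5); eliminate Opt5.
Among the remaining strategies, none is strictly dominated by another pure strategy of the same player, so the elimination stops.
Surviving strategies — Row: {Opt3, Opt4}; Column: {I, II, IV}.

Opt3, Opt4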